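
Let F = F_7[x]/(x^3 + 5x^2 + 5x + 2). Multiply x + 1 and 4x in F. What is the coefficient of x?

4

Multiply in F_7[x]: (x + 1)·(4x) = 4x^2 + 4x.
Reduced: 4x^2 + 4x.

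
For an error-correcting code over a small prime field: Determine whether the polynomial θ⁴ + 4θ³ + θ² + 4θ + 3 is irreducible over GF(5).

Write g(θ) = θ⁴ + 4θ³ + θ² + 4θ + 3.
Check for roots in GF(5): g(0) = 3; g(1) = 3; g(2) = 3; g(3) = 3; g(4) = 2.
No roots, so no linear factors.
Degree-2 irreducible divisors: test the 10 monic irreducibles of degree 2 over GF(5).
None of them divide g (all give nonzero remainder).
No irreducible factor of degree ≤ 2 exists, so g is irreducible over GF(5).

Yes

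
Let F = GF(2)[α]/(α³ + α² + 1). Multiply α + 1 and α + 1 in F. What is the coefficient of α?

0

Multiply in GF(2)[α]: (α + 1)·(α + 1) = α² + 1.
Reduced: α² + 1.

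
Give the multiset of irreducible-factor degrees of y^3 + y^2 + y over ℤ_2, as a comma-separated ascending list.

Write h(y) = y^3 + y^2 + y.
Roots in ℤ_2: h(0) = 0 → root; h(1) = 1.
Linear factors from roots: (y).
Complete factorization: h(y) = (y)·(y^2 + y + 1).
Factor degrees with multiplicity: 1 + 2 = 3.

1, 2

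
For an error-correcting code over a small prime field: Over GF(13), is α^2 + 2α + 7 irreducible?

Yes

Write P(α) = α^2 + 2α + 7.
Check each element of GF(13) for a root: P(0)=7, P(1)=10, P(2)=2, P(3)=9, P(4)=5, P(5)=3, P(6)=3, P(7)=5, P(8)=9, P(9)=2, P(10)=10, P(11)=7, P(12)=6.
No roots. A degree-2 polynomial over a field with no linear factor is irreducible.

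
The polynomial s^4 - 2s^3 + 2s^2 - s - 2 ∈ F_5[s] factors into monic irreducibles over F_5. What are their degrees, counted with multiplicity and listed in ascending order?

Write h(s) = s^4 - 2s^3 + 2s^2 - s - 2.
Roots in F_5: h(0) = 3; h(1) = 3; h(2) = 4; h(3) = 0 → root; h(4) = 4.
Linear factors from roots: (s + 2).
Complete factorization: h(s) = (s + 2)^2·(s^2 - s + 2).
Factor degrees with multiplicity: 1 + 1 + 2 = 4.

1, 1, 2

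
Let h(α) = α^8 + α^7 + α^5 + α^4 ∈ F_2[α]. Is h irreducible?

No

Check for roots in F_2: h(0) = 0 → root; h(1) = 0 → root.
h(0) = 0, so (α) divides h(α); h is reducible.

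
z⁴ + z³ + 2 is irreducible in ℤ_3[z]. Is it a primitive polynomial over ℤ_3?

Yes

Write f(z) = z⁴ + z³ + 2.
|GF(3^4)^×| = 3^4 − 1 = 80. Prime factorization: 80 = 2^4·5.
f is primitive ⇔ z has order 80 in GF(3)[z]/(f), i.e. z^(80/q) ≠ 1 for each prime q | 80.
z^(40) mod f = 2.
z^(16) mod f = 2z² + 2z + 2.
None equal 1, so z has full order 80; f is primitive.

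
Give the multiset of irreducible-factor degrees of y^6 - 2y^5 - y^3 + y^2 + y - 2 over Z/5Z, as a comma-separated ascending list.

6

Write h(y) = y^6 - 2y^5 - y^3 + y^2 + y - 2.
Roots in Z/5Z: h(0) = 3; h(1) = 3; h(2) = 1; h(3) = 1; h(4) = 2.
Complete factorization: h(y) = (y^6 - 2y^5 - y^3 + y^2 + y - 2).
Factor degrees with multiplicity: 6 = 6.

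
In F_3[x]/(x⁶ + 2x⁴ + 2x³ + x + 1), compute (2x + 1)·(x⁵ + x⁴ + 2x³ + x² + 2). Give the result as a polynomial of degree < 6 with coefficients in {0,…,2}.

x^4 + x^2 + 2x

Multiply in F_3[x]: (2x + 1)·(x⁵ + x⁴ + 2x³ + x² + 2) = 2x⁶ + 2x⁴ + x³ + x² + x + 2.
Reduce using x⁶ ≡ x⁴ + x³ + 2x + 2 (mod x⁶ + 2x⁴ + 2x³ + x + 1).
Reduced: x⁴ + x² + 2x.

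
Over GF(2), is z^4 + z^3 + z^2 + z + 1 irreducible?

Yes

Write h(z) = z^4 + z^3 + z^2 + z + 1.
Check for roots in GF(2): h(0) = 1; h(1) = 1.
No roots, so no linear factors.
Monic irreducibles of degree 2 over GF(2): z^2 + z + 1.
None of them divide h (all give nonzero remainder).
No irreducible factor of degree ≤ 2 exists, so h is irreducible over GF(2).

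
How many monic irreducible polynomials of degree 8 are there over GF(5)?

x^(5^8) − x is the product of all monic irreducibles of degree dividing 8; Möbius inversion gives N = (1/8) Σ μ(8/d)·5^d.
Divisors of 8: 1, 2, 4, 8; μ(8/d) for each: 0, 0, -1, 1.
Σ = − 5^4 + 5^8 = 390000.
N = 390000/8 = 48750.

48750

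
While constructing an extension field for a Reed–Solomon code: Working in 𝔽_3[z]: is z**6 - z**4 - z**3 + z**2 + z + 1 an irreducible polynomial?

Yes

Write h(z) = z**6 - z**4 - z**3 + z**2 + z + 1.
Check for roots in 𝔽_3: h(0) = 1; h(1) = 2; h(2) = 2.
No roots, so no linear factors.
Monic irreducibles of degree 2 over GF(3): z**2 + 1, z**2 + z - 1, z**2 - z - 1.
None of them divide h (all give nonzero remainder).
Degree-3 irreducible divisors: test the 8 monic irreducibles of degree 3 over GF(3).
None of them divide h (all give nonzero remainder).
No irreducible factor of degree ≤ 3 exists, so h is irreducible over GF(3).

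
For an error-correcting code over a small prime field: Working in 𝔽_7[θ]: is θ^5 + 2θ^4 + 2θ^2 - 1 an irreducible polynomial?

No

Write f(θ) = θ^5 + 2θ^4 + 2θ^2 - 1.
Check for roots in 𝔽_7: f(0) = 6; f(1) = 4; f(2) = 1; f(3) = 2; f(4) = 6; f(5) = 0 → root; f(6) = 2.
f(5) = 0, so (θ − 5) divides f(θ); f is reducible.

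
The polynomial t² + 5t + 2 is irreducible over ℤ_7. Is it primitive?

No

Write f(t) = t² + 5t + 2.
|GF(7^2)^×| = 7^2 − 1 = 48. Prime factorization: 48 = 2^4·3.
f is primitive ⇔ t has order 48 in GF(7)[t]/(f), i.e. t^(48/q) ≠ 1 for each prime q | 48.
t^(24) mod f = 1
t^(16) mod f = 4.
Since t^(24) = 1, the order of t divides 24 < 48; not primitive.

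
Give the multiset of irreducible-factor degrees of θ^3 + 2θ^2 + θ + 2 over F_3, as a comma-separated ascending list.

Write h(θ) = θ^3 + 2θ^2 + θ + 2.
Roots in F_3: h(0) = 2; h(1) = 0 → root; h(2) = 2.
Linear factors from roots: (θ + 2).
Complete factorization: h(θ) = (θ + 2)·(θ^2 + 1).
Factor degrees with multiplicity: 1 + 2 = 3.

1, 2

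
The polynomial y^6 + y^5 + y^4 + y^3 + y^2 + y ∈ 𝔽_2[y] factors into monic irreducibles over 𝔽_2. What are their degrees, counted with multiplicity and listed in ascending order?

1, 1, 2, 2

Write g(y) = y^6 + y^5 + y^4 + y^3 + y^2 + y.
Roots in 𝔽_2: g(0) = 0 → root; g(1) = 0 → root.
Linear factors from roots: (y), (y + 1).
Complete factorization: g(y) = (y)·(y + 1)·(y^2 + y + 1)^2.
Factor degrees with multiplicity: 1 + 1 + 2 + 2 = 6.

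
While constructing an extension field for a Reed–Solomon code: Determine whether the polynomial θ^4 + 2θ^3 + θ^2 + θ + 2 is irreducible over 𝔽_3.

Yes

Write P(θ) = θ^4 + 2θ^3 + θ^2 + θ + 2.
Check for roots in 𝔽_3: P(0) = 2; P(1) = 1; P(2) = 1.
No roots, so no linear factors.
Monic irreducibles of degree 2 over GF(3): θ^2 + 1, θ^2 + θ + 2, θ^2 + 2θ + 2.
None of them divide P (all give nonzero remainder).
No irreducible factor of degree ≤ 2 exists, so P is irreducible over GF(3).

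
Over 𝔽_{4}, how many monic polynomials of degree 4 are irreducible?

Gauss's count: N_{4}(4) = (1/4) Σ_{d|4} μ(4/d)·4^d.
Divisors of 4: 1, 2, 4; μ(4/d) for each: 0, -1, 1.
Σ = − 4^2 + 4^4 = 240.
N = 240/4 = 60.

60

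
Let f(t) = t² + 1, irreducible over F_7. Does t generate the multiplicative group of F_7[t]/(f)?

No

|GF(7^2)^×| = 7^2 − 1 = 48. Prime factorization: 48 = 2^4·3.
f is primitive ⇔ t has order 48 in GF(7)[t]/(f), i.e. t^(48/q) ≠ 1 for each prime q | 48.
t^(24) mod f = 1
t^(16) mod f = 1
Since t^(24) = 1, the order of t divides 24 < 48; not primitive.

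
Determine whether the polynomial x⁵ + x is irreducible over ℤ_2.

Write P(x) = x⁵ + x.
Check for roots in ℤ_2: P(0) = 0 → root; P(1) = 0 → root.
P(0) = 0, so (x) divides P(x); P is reducible.

No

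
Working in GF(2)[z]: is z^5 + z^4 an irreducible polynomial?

Write g(z) = z^5 + z^4.
Check for roots in GF(2): g(0) = 0 → root; g(1) = 0 → root.
g(0) = 0, so (z) divides g(z); g is reducible.

No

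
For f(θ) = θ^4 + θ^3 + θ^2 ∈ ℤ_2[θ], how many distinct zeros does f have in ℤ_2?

Evaluate at each of the 2 elements of ℤ_2:
f(0) = 0 → root; f(1) = 1.
Roots: {0}.

1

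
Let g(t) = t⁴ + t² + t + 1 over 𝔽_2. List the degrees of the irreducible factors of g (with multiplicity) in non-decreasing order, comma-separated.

Roots in 𝔽_2: g(0) = 1; g(1) = 0 → root.
Linear factors from roots: (t + 1).
Complete factorization: g(t) = (t + 1)·(t³ + t² + 1).
Factor degrees with multiplicity: 1 + 3 = 4.

1, 3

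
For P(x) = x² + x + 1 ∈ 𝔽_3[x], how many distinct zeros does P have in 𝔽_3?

Evaluate at each of the 3 elements of 𝔽_3:
P(0) = 1; P(1) = 0 → root; P(2) = 1.
Roots: {1}.

1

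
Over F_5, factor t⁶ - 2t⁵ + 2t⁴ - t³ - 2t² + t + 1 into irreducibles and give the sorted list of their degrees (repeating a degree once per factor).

Write h(t) = t⁶ - 2t⁵ + 2t⁴ - t³ - 2t² + t + 1.
Roots in F_5: h(0) = 1; h(1) = 0 → root; h(2) = 4; h(3) = 4; h(4) = 4.
Linear factors from roots: (t - 1).
Complete factorization: h(t) = (t - 1)·(t² + 2)·(t³ - t² - t + 2).
Factor degrees with multiplicity: 1 + 2 + 3 = 6.

1, 2, 3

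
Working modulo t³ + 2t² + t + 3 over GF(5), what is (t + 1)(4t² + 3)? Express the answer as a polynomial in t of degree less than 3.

t^2 + 4t + 1

Multiply in GF(5)[t]: (t + 1)·(4t² + 3) = 4t³ + 4t² + 3t + 3.
Reduce using t³ ≡ 3t² + 4t + 2 (mod t³ + 2t² + t + 3).
Reduced: t² + 4t + 1.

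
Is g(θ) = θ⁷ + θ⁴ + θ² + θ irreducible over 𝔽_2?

No

Check for roots in 𝔽_2: g(0) = 0 → root; g(1) = 0 → root.
g(0) = 0, so (θ) divides g(θ); g is reducible.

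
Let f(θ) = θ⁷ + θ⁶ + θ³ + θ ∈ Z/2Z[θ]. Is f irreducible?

Check for roots in Z/2Z: f(0) = 0 → root; f(1) = 0 → root.
f(0) = 0, so (θ) divides f(θ); f is reducible.

No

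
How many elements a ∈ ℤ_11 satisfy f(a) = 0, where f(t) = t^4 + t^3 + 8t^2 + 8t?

Evaluate at each of the 11 elements of ℤ_11:
f(0) = 0 → root; f(1) = 7; f(2) = 6; f(3) = 6; f(4) = 7; f(5) = 0 → root; f(6) = 0 → root; f(7) = 2; f(8) = 3; f(9) = 2; f(10) = 0 → root.
Roots: {0, 5, 6, 10}.

4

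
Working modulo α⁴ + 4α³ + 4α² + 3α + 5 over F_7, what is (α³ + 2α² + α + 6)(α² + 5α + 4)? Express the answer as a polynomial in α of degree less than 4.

Multiply in F_7[α]: (α³ + 2α² + α + 6)·(α² + 5α + 4) = α⁵ + α³ + 5α² + 6α + 3.
Reduce using α⁴ ≡ 3α³ + 3α² + 4α + 2 (mod α⁴ + 4α³ + 4α² + 3α + 5).
Reduced: 6α³ + 4α² + 6α + 2.

6α^3 + 4α^2 + 6α + 2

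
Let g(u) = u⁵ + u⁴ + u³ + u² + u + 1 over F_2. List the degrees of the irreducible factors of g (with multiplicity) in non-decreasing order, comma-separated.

Roots in F_2: g(0) = 1; g(1) = 0 → root.
Linear factors from roots: (u + 1).
Complete factorization: g(u) = (u + 1)·(u² + u + 1)^2.
Factor degrees with multiplicity: 1 + 2 + 2 = 5.

1, 2, 2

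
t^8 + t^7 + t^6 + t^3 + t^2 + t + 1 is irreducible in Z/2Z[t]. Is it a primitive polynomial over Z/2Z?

Write f(t) = t^8 + t^7 + t^6 + t^3 + t^2 + t + 1.
|GF(2^8)^×| = 2^8 − 1 = 255. Prime factorization: 255 = 3·5·17.
f is primitive ⇔ t has order 255 in GF(2)[t]/(f), i.e. t^(255/q) ≠ 1 for each prime q | 255.
t^(85) mod f = t^5 + t^4 + t^3 + t^2 + 1.
t^(51) mod f = t^6 + t^3.
t^(15) mod f = t^5 + t^4 + t^3 + t + 1.
None equal 1, so t has full order 255; f is primitive.

Yes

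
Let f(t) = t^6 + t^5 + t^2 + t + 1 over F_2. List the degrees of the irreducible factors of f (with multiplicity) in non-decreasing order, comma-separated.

6

Roots in F_2: f(0) = 1; f(1) = 1.
Complete factorization: f(t) = (t^6 + t^5 + t^2 + t + 1).
Factor degrees with multiplicity: 6 = 6.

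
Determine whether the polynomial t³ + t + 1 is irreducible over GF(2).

Write m(t) = t³ + t + 1.
Check for roots in GF(2): m(0) = 1; m(1) = 1.
No roots. A degree-3 polynomial over a field with no linear factor is irreducible.

Yes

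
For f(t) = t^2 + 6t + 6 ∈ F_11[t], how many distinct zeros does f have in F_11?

2

Evaluate at each of the 11 elements of F_11:
f(0) = 6; f(1) = 2; f(2) = 0 → root; f(3) = 0 → root; f(4) = 2; f(5) = 6; f(6) = 1; f(7) = 9; f(8) = 8; f(9) = 9; f(10) = 1.
Roots: {2, 3}.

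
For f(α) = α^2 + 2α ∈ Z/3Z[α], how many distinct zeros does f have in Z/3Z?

Evaluate at each of the 3 elements of Z/3Z:
f(0) = 0 → root; f(1) = 0 → root; f(2) = 2.
Roots: {0, 1}.

2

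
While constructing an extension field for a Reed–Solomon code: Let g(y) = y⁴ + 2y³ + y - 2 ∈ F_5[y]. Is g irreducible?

Check for roots in F_5: g(0) = 3; g(1) = 2; g(2) = 2; g(3) = 1; g(4) = 1.
No roots, so no linear factors.
Degree-2 irreducible divisors: test the 10 monic irreducibles of degree 2 over GF(5).
None of them divide g (all give nonzero remainder).
No irreducible factor of degree ≤ 2 exists, so g is irreducible over GF(5).

Yes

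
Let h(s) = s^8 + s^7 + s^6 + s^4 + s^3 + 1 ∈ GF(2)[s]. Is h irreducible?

No

Check for roots in GF(2): h(0) = 1; h(1) = 0 → root.
h(1) = 0, so (s − 1) divides h(s); h is reducible.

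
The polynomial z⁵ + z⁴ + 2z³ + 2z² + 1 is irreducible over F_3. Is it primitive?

Yes

Write f(z) = z⁵ + z⁴ + 2z³ + 2z² + 1.
|GF(3^5)^×| = 3^5 − 1 = 242. Prime factorization: 242 = 2·11^2.
f is primitive ⇔ z has order 242 in GF(3)[z]/(f), i.e. z^(242/q) ≠ 1 for each prime q | 242.
z^(121) mod f = 2.
z^(22) mod f = z⁴ + 2z + 1.
None equal 1, so z has full order 242; f is primitive.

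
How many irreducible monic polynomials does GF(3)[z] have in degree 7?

By the necklace-counting formula, N_3(7) = (1/7) Σ_{d|7} μ(7/d)·3^d.
Divisors of 7: 1, 7; μ(7/d) for each: -1, 1.
Σ = − 3^1 + 3^7 = 2184.
N = 2184/7 = 312.

312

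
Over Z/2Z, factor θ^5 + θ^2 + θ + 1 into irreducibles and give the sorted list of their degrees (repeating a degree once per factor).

1, 1, 3

Write g(θ) = θ^5 + θ^2 + θ + 1.
Roots in Z/2Z: g(0) = 1; g(1) = 0 → root.
Linear factors from roots: (θ + 1).
Complete factorization: g(θ) = (θ + 1)^2·(θ^3 + θ + 1).
Factor degrees with multiplicity: 1 + 1 + 3 = 5.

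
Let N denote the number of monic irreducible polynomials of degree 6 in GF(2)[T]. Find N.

The number of monic irreducibles of degree 6 over GF(2) is (1/6)·Σ_{d∣6} μ(6/d) 2^d.
Divisors of 6: 1, 2, 3, 6; μ(6/d) for each: 1, -1, -1, 1.
Σ = 2^1 − 2^2 − 2^3 + 2^6 = 54.
N = 54/6 = 9.

9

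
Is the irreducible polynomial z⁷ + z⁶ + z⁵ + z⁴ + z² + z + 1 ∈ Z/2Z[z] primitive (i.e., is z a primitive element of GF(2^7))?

Write f(z) = z⁷ + z⁶ + z⁵ + z⁴ + z² + z + 1.
|GF(2^7)^×| = 2^7 − 1 = 127. Prime factorization: 127 = 127.
f is primitive ⇔ z has order 127 in GF(2)[z]/(f), i.e. z^(127/q) ≠ 1 for each prime q | 127.
z^(1) mod f = z.
None equal 1, so z has full order 127; f is primitive.

Yes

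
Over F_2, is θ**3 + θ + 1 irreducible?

Write m(θ) = θ**3 + θ + 1.
Check for roots in F_2: m(0) = 1; m(1) = 1.
No roots. A degree-3 polynomial over a field with no linear factor is irreducible.

Yes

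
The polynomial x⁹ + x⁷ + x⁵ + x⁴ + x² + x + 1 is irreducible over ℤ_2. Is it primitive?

Yes

Write f(x) = x⁹ + x⁷ + x⁵ + x⁴ + x² + x + 1.
|GF(2^9)^×| = 2^9 − 1 = 511. Prime factorization: 511 = 7·73.
f is primitive ⇔ x has order 511 in GF(2)[x]/(f), i.e. x^(511/q) ≠ 1 for each prime q | 511.
x^(73) mod f = x⁸ + x⁶ + x⁴ + x² + x.
x^(7) mod f = x⁷.
None equal 1, so x has full order 511; f is primitive.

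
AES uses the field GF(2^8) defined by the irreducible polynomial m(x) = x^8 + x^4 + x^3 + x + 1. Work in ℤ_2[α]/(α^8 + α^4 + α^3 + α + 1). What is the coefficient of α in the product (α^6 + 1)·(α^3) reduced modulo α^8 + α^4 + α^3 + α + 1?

1

Multiply in ℤ_2[α]: (α^6 + 1)·(α^3) = α^9 + α^3.
Reduce using α^8 ≡ α^4 + α^3 + α + 1 (mod α^8 + α^4 + α^3 + α + 1).
Reduced: α^5 + α^4 + α^3 + α^2 + α.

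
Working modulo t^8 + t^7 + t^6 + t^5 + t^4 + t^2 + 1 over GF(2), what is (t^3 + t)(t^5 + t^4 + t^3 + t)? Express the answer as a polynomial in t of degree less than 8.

Multiply in GF(2)[t]: (t^3 + t)·(t^5 + t^4 + t^3 + t) = t^8 + t^7 + t^5 + t^2.
Reduce using t^8 ≡ t^7 + t^6 + t^5 + t^4 + t^2 + 1 (mod t^8 + t^7 + t^6 + t^5 + t^4 + t^2 + 1).
Reduced: t^6 + t^4 + 1.

t^6 + t^4 + 1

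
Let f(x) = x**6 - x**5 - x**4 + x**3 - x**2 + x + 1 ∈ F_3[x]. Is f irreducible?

Check for roots in F_3: f(0) = 1; f(1) = 1; f(2) = 2.
No roots, so no linear factors.
Monic irreducibles of degree 2 over GF(3): x**2 + 1, x**2 + x - 1, x**2 - x - 1.
None of them divide f (all give nonzero remainder).
Degree-3 irreducible divisors: test the 8 monic irreducibles of degree 3 over GF(3).
None of them divide f (all give nonzero remainder).
No irreducible factor of degree ≤ 3 exists, so f is irreducible over GF(3).

Yes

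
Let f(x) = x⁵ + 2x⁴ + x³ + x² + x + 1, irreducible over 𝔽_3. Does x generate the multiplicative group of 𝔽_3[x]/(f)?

|GF(3^5)^×| = 3^5 − 1 = 242. Prime factorization: 242 = 2·11^2.
f is primitive ⇔ x has order 242 in GF(3)[x]/(f), i.e. x^(242/q) ≠ 1 for each prime q | 242.
x^(121) mod f = 2.
x^(22) mod f = 2x⁴ + x³ + 2.
None equal 1, so x has full order 242; f is primitive.

Yes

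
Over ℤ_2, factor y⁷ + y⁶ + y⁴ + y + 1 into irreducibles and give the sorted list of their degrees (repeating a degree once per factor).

7

Write h(y) = y⁷ + y⁶ + y⁴ + y + 1.
Roots in ℤ_2: h(0) = 1; h(1) = 1.
Complete factorization: h(y) = (y⁷ + y⁶ + y⁴ + y + 1).
Factor degrees with multiplicity: 7 = 7.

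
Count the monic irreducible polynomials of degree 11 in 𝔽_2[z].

186

By the necklace-counting formula, N_2(11) = (1/11) Σ_{d|11} μ(11/d)·2^d.
Divisors of 11: 1, 11; μ(11/d) for each: -1, 1.
Σ = − 2^1 + 2^11 = 2046.
N = 2046/11 = 186.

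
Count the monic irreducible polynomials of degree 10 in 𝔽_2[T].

The number of monic irreducibles of degree 10 over GF(2) is (1/10)·Σ_{d∣10} μ(10/d) 2^d.
Divisors of 10: 1, 2, 5, 10; μ(10/d) for each: 1, -1, -1, 1.
Σ = 2^1 − 2^2 − 2^5 + 2^10 = 990.
N = 990/10 = 99.

99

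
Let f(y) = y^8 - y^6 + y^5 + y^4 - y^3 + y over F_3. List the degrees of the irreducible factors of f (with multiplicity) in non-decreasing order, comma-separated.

Roots in F_3: f(0) = 0 → root; f(1) = 2; f(2) = 0 → root.
Linear factors from roots: (y), (y + 1).
Complete factorization: f(y) = (y)·(y + 1)^3·(y^2 + 1)^2.
Factor degrees with multiplicity: 1 + 1 + 1 + 1 + 2 + 2 = 8.

1, 1, 1, 1, 2, 2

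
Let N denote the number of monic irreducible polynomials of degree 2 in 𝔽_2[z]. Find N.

1

Gauss's count: N_{2}(2) = (1/2) Σ_{d|2} μ(2/d)·2^d.
Divisors of 2: 1, 2; μ(2/d) for each: -1, 1.
Σ = − 2^1 + 2^2 = 2.
N = 2/2 = 1.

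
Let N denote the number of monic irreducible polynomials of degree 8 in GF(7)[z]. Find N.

720300

The number of monic irreducibles of degree 8 over GF(7) is (1/8)·Σ_{d∣8} μ(8/d) 7^d.
Divisors of 8: 1, 2, 4, 8; μ(8/d) for each: 0, 0, -1, 1.
Σ = − 7^4 + 7^8 = 5762400.
N = 5762400/8 = 720300.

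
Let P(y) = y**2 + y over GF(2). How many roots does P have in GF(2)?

2

Evaluate at each of the 2 elements of GF(2):
P(0) = 0 → root; P(1) = 0 → root.
Roots: {0, 1}.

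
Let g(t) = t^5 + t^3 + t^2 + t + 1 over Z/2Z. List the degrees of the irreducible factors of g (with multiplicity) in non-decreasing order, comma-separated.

Roots in Z/2Z: g(0) = 1; g(1) = 1.
Complete factorization: g(t) = (t^5 + t^3 + t^2 + t + 1).
Factor degrees with multiplicity: 5 = 5.

5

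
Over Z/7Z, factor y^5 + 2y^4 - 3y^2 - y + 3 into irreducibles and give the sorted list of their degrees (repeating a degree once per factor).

1, 1, 1, 2

Write h(y) = y^5 + 2y^4 - 3y^2 - y + 3.
Linear factors from roots: (y - 3), (y + 2).
Complete factorization: h(y) = (y + 2)·(y - 3)^2·(y^2 - y - 1).
Factor degrees with multiplicity: 1 + 1 + 1 + 2 = 5.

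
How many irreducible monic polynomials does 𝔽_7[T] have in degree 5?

3360

x^(7^5) − x is the product of all monic irreducibles of degree dividing 5; Möbius inversion gives N = (1/5) Σ μ(5/d)·7^d.
Divisors of 5: 1, 5; μ(5/d) for each: -1, 1.
Σ = − 7^1 + 7^5 = 16800.
N = 16800/5 = 3360.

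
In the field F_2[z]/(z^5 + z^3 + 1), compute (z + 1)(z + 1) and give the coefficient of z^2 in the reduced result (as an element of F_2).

Multiply in F_2[z]: (z + 1)·(z + 1) = z^2 + 1.
Reduced: z^2 + 1.

1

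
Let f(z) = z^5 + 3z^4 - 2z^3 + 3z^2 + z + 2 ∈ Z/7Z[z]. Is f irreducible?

Yes

Check for roots in Z/7Z: f(0) = 2; f(1) = 1; f(2) = 3; f(3) = 2; f(4) = 3; f(5) = 2; f(6) = 1.
No roots, so no linear factors.
Degree-2 irreducible divisors: test the 21 monic irreducibles of degree 2 over GF(7).
None of them divide f (all give nonzero remainder).
No irreducible factor of degree ≤ 2 exists, so f is irreducible over GF(7).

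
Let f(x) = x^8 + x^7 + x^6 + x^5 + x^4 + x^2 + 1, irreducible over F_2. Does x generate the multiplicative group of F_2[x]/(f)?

|GF(2^8)^×| = 2^8 − 1 = 255. Prime factorization: 255 = 3·5·17.
f is primitive ⇔ x has order 255 in GF(2)[x]/(f), i.e. x^(255/q) ≠ 1 for each prime q | 255.
x^(85) mod f = x^6 + x^4 + x^3 + x^2 + 1.
x^(51) mod f = x^6 + x^5 + x^4 + x^3 + x.
x^(15) mod f = x^4 + x^2.
None equal 1, so x has full order 255; f is primitive.

Yes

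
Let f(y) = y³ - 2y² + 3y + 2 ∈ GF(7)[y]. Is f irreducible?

Check for roots in GF(7): f(0) = 2; f(1) = 4; f(2) = 1; f(3) = 6; f(4) = 4; f(5) = 1; f(6) = 3.
No roots. A degree-3 polynomial over a field with no linear factor is irreducible.

Yes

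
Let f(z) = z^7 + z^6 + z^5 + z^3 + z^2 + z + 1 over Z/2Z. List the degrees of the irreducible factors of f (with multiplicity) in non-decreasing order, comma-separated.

7

Roots in Z/2Z: f(0) = 1; f(1) = 1.
Complete factorization: f(z) = (z^7 + z^6 + z^5 + z^3 + z^2 + z + 1).
Factor degrees with multiplicity: 7 = 7.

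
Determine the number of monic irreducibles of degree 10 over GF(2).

99

By the necklace-counting formula, N_2(10) = (1/10) Σ_{d|10} μ(10/d)·2^d.
Divisors of 10: 1, 2, 5, 10; μ(10/d) for each: 1, -1, -1, 1.
Σ = 2^1 − 2^2 − 2^5 + 2^10 = 990.
N = 990/10 = 99.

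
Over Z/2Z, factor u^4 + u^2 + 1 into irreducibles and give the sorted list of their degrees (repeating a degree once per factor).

2, 2

Write h(u) = u^4 + u^2 + 1.
Roots in Z/2Z: h(0) = 1; h(1) = 1.
Complete factorization: h(u) = (u^2 + u + 1)^2.
Factor degrees with multiplicity: 2 + 2 = 4.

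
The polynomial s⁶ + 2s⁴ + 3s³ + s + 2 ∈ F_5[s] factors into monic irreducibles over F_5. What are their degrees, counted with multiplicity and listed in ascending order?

6

Write f(s) = s⁶ + 2s⁴ + 3s³ + s + 2.
Roots in F_5: f(0) = 2; f(1) = 4; f(2) = 4; f(3) = 2; f(4) = 1.
Complete factorization: f(s) = (s⁶ + 2s⁴ + 3s³ + s + 2).
Factor degrees with multiplicity: 6 = 6.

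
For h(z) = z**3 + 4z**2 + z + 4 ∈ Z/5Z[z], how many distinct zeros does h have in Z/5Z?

Evaluate at each of the 5 elements of Z/5Z:
h(0) = 4; h(1) = 0 → root; h(2) = 0 → root; h(3) = 0 → root; h(4) = 1.
Roots: {1, 2, 3}.

3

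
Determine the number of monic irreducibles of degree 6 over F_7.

19544

The number of monic irreducibles of degree 6 over GF(7) is (1/6)·Σ_{d∣6} μ(6/d) 7^d.
Divisors of 6: 1, 2, 3, 6; μ(6/d) for each: 1, -1, -1, 1.
Σ = 7^1 − 7^2 − 7^3 + 7^6 = 117264.
N = 117264/6 = 19544.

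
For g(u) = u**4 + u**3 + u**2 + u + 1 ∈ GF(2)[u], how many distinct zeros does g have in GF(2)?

Evaluate at each of the 2 elements of GF(2):
g(0) = 1; g(1) = 1.
No element is a root.

0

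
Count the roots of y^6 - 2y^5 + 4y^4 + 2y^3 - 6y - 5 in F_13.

Write g(y) = y^6 - 2y^5 + 4y^4 + 2y^3 - 6y - 5.
Evaluate at each of the 13 elements of F_13:
g(0) = 8; g(1) = 7; g(2) = 11; g(3) = 0 → root; g(4) = 12; g(5) = 0 → root; g(6) = 6; g(7) = 2; g(8) = 9; g(9) = 0 → root; g(10) = 3; g(11) = 1; g(12) = 6.
Roots: {3, 5, 9}.

3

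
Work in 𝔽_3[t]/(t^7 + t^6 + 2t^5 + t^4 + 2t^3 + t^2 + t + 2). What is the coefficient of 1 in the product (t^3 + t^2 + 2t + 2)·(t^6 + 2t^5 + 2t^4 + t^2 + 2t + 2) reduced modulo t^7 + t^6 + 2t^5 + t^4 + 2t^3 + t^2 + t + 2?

0

Multiply in 𝔽_3[t]: (t^3 + t^2 + 2t + 2)·(t^6 + 2t^5 + 2t^4 + t^2 + 2t + 2) = t^9 + 2t^6 + t^4 + 2t^2 + 2t + 1.
Reduce using t^7 ≡ 2t^6 + t^5 + 2t^4 + t^3 + 2t^2 + 2t + 1 (mod t^7 + t^6 + 2t^5 + t^4 + 2t^3 + t^2 + t + 2).
Reduced: t^6 + t^5 + 2t^3 + 2t^2 + 2t.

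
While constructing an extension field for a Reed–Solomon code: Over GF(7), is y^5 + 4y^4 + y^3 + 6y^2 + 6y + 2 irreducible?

Yes

Write P(y) = y^5 + 4y^4 + y^3 + 6y^2 + 6y + 2.
Check for roots in GF(7): P(0) = 2; P(1) = 6; P(2) = 2; P(3) = 3; P(4) = 1; P(5) = 3; P(6) = 4.
No roots, so no linear factors.
Degree-2 irreducible divisors: test the 21 monic irreducibles of degree 2 over GF(7).
None of them divide P (all give nonzero remainder).
No irreducible factor of degree ≤ 2 exists, so P is irreducible over GF(7).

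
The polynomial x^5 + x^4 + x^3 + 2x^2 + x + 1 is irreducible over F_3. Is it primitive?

Yes

Write f(x) = x^5 + x^4 + x^3 + 2x^2 + x + 1.
|GF(3^5)^×| = 3^5 − 1 = 242. Prime factorization: 242 = 2·11^2.
f is primitive ⇔ x has order 242 in GF(3)[x]/(f), i.e. x^(242/q) ≠ 1 for each prime q | 242.
x^(121) mod f = 2.
x^(22) mod f = x^4 + 2x^2 + x + 1.
None equal 1, so x has full order 242; f is primitive.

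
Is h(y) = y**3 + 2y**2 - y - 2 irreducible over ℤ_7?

Check for roots in ℤ_7: h(0) = 5; h(1) = 0 → root; h(2) = 5; h(3) = 5; h(4) = 6; h(5) = 0 → root; h(6) = 0 → root.
h(1) = 0, so (y − 1) divides h(y); h is reducible.

No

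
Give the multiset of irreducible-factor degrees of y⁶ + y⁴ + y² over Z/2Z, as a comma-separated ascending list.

1, 1, 2, 2

Write g(y) = y⁶ + y⁴ + y².
Roots in Z/2Z: g(0) = 0 → root; g(1) = 1.
Linear factors from roots: (y).
Complete factorization: g(y) = (y)^2·(y² + y + 1)^2.
Factor degrees with multiplicity: 1 + 1 + 2 + 2 = 6.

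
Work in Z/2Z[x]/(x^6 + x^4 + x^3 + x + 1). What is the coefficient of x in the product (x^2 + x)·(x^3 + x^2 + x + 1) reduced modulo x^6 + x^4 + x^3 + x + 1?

1

Multiply in Z/2Z[x]: (x^2 + x)·(x^3 + x^2 + x + 1) = x^5 + x.
Reduced: x^5 + x.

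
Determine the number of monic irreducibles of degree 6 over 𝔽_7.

The number of monic irreducibles of degree 6 over GF(7) is (1/6)·Σ_{d∣6} μ(6/d) 7^d.
Divisors of 6: 1, 2, 3, 6; μ(6/d) for each: 1, -1, -1, 1.
Σ = 7^1 − 7^2 − 7^3 + 7^6 = 117264.
N = 117264/6 = 19544.

19544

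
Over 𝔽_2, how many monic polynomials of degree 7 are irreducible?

18

x^(2^7) − x is the product of all monic irreducibles of degree dividing 7; Möbius inversion gives N = (1/7) Σ μ(7/d)·2^d.
Divisors of 7: 1, 7; μ(7/d) for each: -1, 1.
Σ = − 2^1 + 2^7 = 126.
N = 126/7 = 18.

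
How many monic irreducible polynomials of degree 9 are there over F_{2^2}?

Gauss's count: N_{4}(9) = (1/9) Σ_{d|9} μ(9/d)·4^d.
Divisors of 9: 1, 3, 9; μ(9/d) for each: 0, -1, 1.
Σ = − 4^3 + 4^9 = 262080.
N = 262080/9 = 29120.

29120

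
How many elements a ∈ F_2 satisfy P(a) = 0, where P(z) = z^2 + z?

2

Evaluate at each of the 2 elements of F_2:
P(0) = 0 → root; P(1) = 0 → root.
Roots: {0, 1}.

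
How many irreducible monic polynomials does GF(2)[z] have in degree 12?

335

Gauss's count: N_{2}(12) = (1/12) Σ_{d|12} μ(12/d)·2^d.
Divisors of 12: 1, 2, 3, 4, 6, 12; μ(12/d) for each: 0, 1, 0, -1, -1, 1.
Σ = 2^2 − 2^4 − 2^6 + 2^12 = 4020.
N = 4020/12 = 335.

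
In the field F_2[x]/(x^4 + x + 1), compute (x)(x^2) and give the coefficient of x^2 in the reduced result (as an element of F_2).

0

Multiply in F_2[x]: (x)·(x^2) = x^3.
Reduced: x^3.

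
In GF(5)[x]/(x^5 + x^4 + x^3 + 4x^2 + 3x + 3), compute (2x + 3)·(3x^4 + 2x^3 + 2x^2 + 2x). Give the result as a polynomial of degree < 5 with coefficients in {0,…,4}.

Multiply in GF(5)[x]: (2x + 3)·(3x^4 + 2x^3 + 2x^2 + 2x) = x^5 + 3x^4 + x.
Reduce using x^5 ≡ 4x^4 + 4x^3 + x^2 + 2x + 2 (mod x^5 + x^4 + x^3 + 4x^2 + 3x + 3).
Reduced: 2x^4 + 4x^3 + x^2 + 3x + 2.

2x^4 + 4x^3 + x^2 + 3x + 2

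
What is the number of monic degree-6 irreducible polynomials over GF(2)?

x^(2^6) − x is the product of all monic irreducibles of degree dividing 6; Möbius inversion gives N = (1/6) Σ μ(6/d)·2^d.
Divisors of 6: 1, 2, 3, 6; μ(6/d) for each: 1, -1, -1, 1.
Σ = 2^1 − 2^2 − 2^3 + 2^6 = 54.
N = 54/6 = 9.

9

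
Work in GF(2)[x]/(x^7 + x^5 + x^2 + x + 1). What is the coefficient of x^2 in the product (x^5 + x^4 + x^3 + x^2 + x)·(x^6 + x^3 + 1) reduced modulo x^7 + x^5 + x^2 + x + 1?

0

Multiply in GF(2)[x]: (x^5 + x^4 + x^3 + x^2 + x)·(x^6 + x^3 + 1) = x^11 + x^10 + x^9 + x^6 + x^3 + x^2 + x.
Reduce using x^7 ≡ x^5 + x^2 + x + 1 (mod x^7 + x^5 + x^2 + x + 1).
Reduced: x^6 + x^3.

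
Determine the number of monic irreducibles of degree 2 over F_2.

Gauss's count: N_{2}(2) = (1/2) Σ_{d|2} μ(2/d)·2^d.
Divisors of 2: 1, 2; μ(2/d) for each: -1, 1.
Σ = − 2^1 + 2^2 = 2.
N = 2/2 = 1.

1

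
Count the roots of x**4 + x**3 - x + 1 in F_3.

Write P(x) = x**4 + x**3 - x + 1.
Evaluate at each of the 3 elements of F_3:
P(0) = 1; P(1) = 2; P(2) = 2.
No element is a root.

0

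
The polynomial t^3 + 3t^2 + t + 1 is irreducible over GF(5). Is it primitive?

No

Write f(t) = t^3 + 3t^2 + t + 1.
|GF(5^3)^×| = 5^3 − 1 = 124. Prime factorization: 124 = 2^2·31.
f is primitive ⇔ t has order 124 in GF(5)[t]/(f), i.e. t^(124/q) ≠ 1 for each prime q | 124.
t^(62) mod f = 1
t^(4) mod f = 3t^2 + 2t + 3.
Since t^(62) = 1, the order of t divides 62 < 124; not primitive.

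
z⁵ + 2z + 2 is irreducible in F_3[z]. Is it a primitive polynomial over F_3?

Write f(z) = z⁵ + 2z + 2.
|GF(3^5)^×| = 3^5 − 1 = 242. Prime factorization: 242 = 2·11^2.
f is primitive ⇔ z has order 242 in GF(3)[z]/(f), i.e. z^(242/q) ≠ 1 for each prime q | 242.
z^(121) mod f = 1
z^(22) mod f = z³ + 2z² + 2z + 1.
Since z^(121) = 1, the order of z divides 121 < 242; not primitive.

No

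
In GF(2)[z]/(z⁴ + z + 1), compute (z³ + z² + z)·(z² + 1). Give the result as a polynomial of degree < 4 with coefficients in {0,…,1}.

Multiply in GF(2)[z]: (z³ + z² + z)·(z² + 1) = z⁵ + z⁴ + z² + z.
Reduce using z⁴ ≡ z + 1 (mod z⁴ + z + 1).
Reduced: z + 1.

z + 1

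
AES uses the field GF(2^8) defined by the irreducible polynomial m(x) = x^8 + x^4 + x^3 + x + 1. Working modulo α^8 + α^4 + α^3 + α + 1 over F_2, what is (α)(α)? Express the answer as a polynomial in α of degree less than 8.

Multiply in F_2[α]: (α)·(α) = α^2.
Reduced: α^2.

α^2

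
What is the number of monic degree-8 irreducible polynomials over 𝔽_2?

By the necklace-counting formula, N_2(8) = (1/8) Σ_{d|8} μ(8/d)·2^d.
Divisors of 8: 1, 2, 4, 8; μ(8/d) for each: 0, 0, -1, 1.
Σ = − 2^4 + 2^8 = 240.
N = 240/8 = 30.

30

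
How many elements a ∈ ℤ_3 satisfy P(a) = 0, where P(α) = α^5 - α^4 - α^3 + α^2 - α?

1

Evaluate at each of the 3 elements of ℤ_3:
P(0) = 0 → root; P(1) = 2; P(2) = 1.
Roots: {0}.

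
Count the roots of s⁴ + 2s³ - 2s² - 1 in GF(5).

1

Write f(s) = s⁴ + 2s³ - 2s² - 1.
Evaluate at each of the 5 elements of GF(5):
f(0) = 4; f(1) = 0 → root; f(2) = 3; f(3) = 1; f(4) = 1.
Roots: {1}.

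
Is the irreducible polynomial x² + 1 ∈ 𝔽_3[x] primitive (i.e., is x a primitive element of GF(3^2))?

No

Write f(x) = x² + 1.
|GF(3^2)^×| = 3^2 − 1 = 8. Prime factorization: 8 = 2^3.
f is primitive ⇔ x has order 8 in GF(3)[x]/(f), i.e. x^(8/q) ≠ 1 for each prime q | 8.
x^(4) mod f = 1
Since x^(4) = 1, the order of x divides 4 < 8; not primitive.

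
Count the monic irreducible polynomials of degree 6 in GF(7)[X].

Gauss's count: N_{7}(6) = (1/6) Σ_{d|6} μ(6/d)·7^d.
Divisors of 6: 1, 2, 3, 6; μ(6/d) for each: 1, -1, -1, 1.
Σ = 7^1 − 7^2 − 7^3 + 7^6 = 117264.
N = 117264/6 = 19544.

19544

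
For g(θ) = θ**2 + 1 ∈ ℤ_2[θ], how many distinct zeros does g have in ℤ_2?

1

Evaluate at each of the 2 elements of ℤ_2:
g(0) = 1; g(1) = 0 → root.
Roots: {1}.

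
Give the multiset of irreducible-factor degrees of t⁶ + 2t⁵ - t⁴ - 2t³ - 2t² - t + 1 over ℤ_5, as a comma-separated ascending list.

1, 1, 1, 3

Write g(t) = t⁶ + 2t⁵ - t⁴ - 2t³ - 2t² - t + 1.
Roots in ℤ_5: g(0) = 1; g(1) = 3; g(2) = 2; g(3) = 0 → root; g(4) = 0 → root.
Linear factors from roots: (t + 2), (t + 1).
Complete factorization: g(t) = (t + 2)·(t + 1)^2·(t³ - 2t² + 2t - 2).
Factor degrees with multiplicity: 1 + 1 + 1 + 3 = 6.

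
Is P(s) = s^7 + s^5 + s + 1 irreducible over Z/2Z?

Check for roots in Z/2Z: P(0) = 1; P(1) = 0 → root.
P(1) = 0, so (s − 1) divides P(s); P is reducible.

No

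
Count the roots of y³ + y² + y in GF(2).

1

Write g(y) = y³ + y² + y.
Evaluate at each of the 2 elements of GF(2):
g(0) = 0 → root; g(1) = 1.
Roots: {0}.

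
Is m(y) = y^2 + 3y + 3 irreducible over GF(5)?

Yes

Check for roots in GF(5): m(0) = 3; m(1) = 2; m(2) = 3; m(3) = 1; m(4) = 1.
No roots. A degree-2 polynomial over a field with no linear factor is irreducible.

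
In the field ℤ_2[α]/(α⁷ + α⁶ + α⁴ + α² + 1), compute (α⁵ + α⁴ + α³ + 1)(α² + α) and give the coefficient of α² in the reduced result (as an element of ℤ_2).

Multiply in ℤ_2[α]: (α⁵ + α⁴ + α³ + 1)·(α² + α) = α⁷ + α⁴ + α² + α.
Reduce using α⁷ ≡ α⁶ + α⁴ + α² + 1 (mod α⁷ + α⁶ + α⁴ + α² + 1).
Reduced: α⁶ + α + 1.

0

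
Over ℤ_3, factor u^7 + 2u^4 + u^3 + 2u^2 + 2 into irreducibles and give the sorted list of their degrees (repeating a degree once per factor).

Write h(u) = u^7 + 2u^4 + u^3 + 2u^2 + 2.
Roots in ℤ_3: h(0) = 2; h(1) = 2; h(2) = 1.
Complete factorization: h(u) = (u^7 + 2u^4 + u^3 + 2u^2 + 2).
Factor degrees with multiplicity: 7 = 7.

7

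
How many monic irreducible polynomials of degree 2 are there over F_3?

3

x^(3^2) − x is the product of all monic irreducibles of degree dividing 2; Möbius inversion gives N = (1/2) Σ μ(2/d)·3^d.
Divisors of 2: 1, 2; μ(2/d) for each: -1, 1.
Σ = − 3^1 + 3^2 = 6.
N = 6/2 = 3.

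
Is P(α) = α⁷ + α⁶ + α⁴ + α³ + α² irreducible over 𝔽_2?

Check for roots in 𝔽_2: P(0) = 0 → root; P(1) = 1.
P(0) = 0, so (α) divides P(α); P is reducible.

No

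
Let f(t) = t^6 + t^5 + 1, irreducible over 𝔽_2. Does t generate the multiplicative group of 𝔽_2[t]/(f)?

Yes

|GF(2^6)^×| = 2^6 − 1 = 63. Prime factorization: 63 = 3^2·7.
f is primitive ⇔ t has order 63 in GF(2)[t]/(f), i.e. t^(63/q) ≠ 1 for each prime q | 63.
t^(21) mod f = t^5 + t^4 + t^3 + 1.
t^(9) mod f = t^5 + t^3 + t^2 + t + 1.
None equal 1, so t has full order 63; f is primitive.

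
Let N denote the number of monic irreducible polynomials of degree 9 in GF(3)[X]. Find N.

2184

Gauss's count: N_{3}(9) = (1/9) Σ_{d|9} μ(9/d)·3^d.
Divisors of 9: 1, 3, 9; μ(9/d) for each: 0, -1, 1.
Σ = − 3^3 + 3^9 = 19656.
N = 19656/9 = 2184.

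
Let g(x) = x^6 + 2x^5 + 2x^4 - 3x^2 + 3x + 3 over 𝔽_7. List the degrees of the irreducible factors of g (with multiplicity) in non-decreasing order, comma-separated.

Complete factorization: g(x) = (x^2 + 3x - 1)·(x^4 - x^3 - x^2 + 2x - 3).
Factor degrees with multiplicity: 2 + 4 = 6.

2, 4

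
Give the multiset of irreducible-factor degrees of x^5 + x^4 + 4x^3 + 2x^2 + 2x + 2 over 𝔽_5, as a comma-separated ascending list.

2, 3

Write g(x) = x^5 + x^4 + 4x^3 + 2x^2 + 2x + 2.
Roots in 𝔽_5: g(0) = 2; g(1) = 2; g(2) = 4; g(3) = 3; g(4) = 3.
Complete factorization: g(x) = (x^2 + 2x + 3)·(x^3 + 4x^2 + 3x + 4).
Factor degrees with multiplicity: 2 + 3 = 5.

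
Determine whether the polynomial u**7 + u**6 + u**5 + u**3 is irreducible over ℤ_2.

Write P(u) = u**7 + u**6 + u**5 + u**3.
Check for roots in ℤ_2: P(0) = 0 → root; P(1) = 0 → root.
P(0) = 0, so (u) divides P(u); P is reducible.

No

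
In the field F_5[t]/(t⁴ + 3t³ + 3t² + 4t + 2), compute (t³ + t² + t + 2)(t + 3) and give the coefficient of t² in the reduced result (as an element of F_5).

1

Multiply in F_5[t]: (t³ + t² + t + 2)·(t + 3) = t⁴ + 4t³ + 4t² + 1.
Reduce using t⁴ ≡ 2t³ + 2t² + t + 3 (mod t⁴ + 3t³ + 3t² + 4t + 2).
Reduced: t³ + t² + t + 4.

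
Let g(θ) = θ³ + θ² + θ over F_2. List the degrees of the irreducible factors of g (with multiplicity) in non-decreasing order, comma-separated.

Roots in F_2: g(0) = 0 → root; g(1) = 1.
Linear factors from roots: (θ).
Complete factorization: g(θ) = (θ)·(θ² + θ + 1).
Factor degrees with multiplicity: 1 + 2 = 3.

1, 2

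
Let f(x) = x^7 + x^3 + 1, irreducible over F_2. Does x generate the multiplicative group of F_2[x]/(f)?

Yes

|GF(2^7)^×| = 2^7 − 1 = 127. Prime factorization: 127 = 127.
f is primitive ⇔ x has order 127 in GF(2)[x]/(f), i.e. x^(127/q) ≠ 1 for each prime q | 127.
x^(1) mod f = x.
None equal 1, so x has full order 127; f is primitive.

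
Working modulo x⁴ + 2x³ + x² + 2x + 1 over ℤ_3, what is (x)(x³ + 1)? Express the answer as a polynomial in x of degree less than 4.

x^3 + 2x^2 + 2x + 2

Multiply in ℤ_3[x]: (x)·(x³ + 1) = x⁴ + x.
Reduce using x⁴ ≡ x³ + 2x² + x + 2 (mod x⁴ + 2x³ + x² + 2x + 1).
Reduced: x³ + 2x² + 2x + 2.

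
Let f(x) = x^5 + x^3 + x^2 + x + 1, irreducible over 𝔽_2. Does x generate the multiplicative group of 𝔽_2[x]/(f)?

|GF(2^5)^×| = 2^5 − 1 = 31. Prime factorization: 31 = 31.
f is primitive ⇔ x has order 31 in GF(2)[x]/(f), i.e. x^(31/q) ≠ 1 for each prime q | 31.
x^(1) mod f = x.
None equal 1, so x has full order 31; f is primitive.

Yes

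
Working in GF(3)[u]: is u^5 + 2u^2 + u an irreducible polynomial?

No

Write m(u) = u^5 + 2u^2 + u.
Check for roots in GF(3): m(0) = 0 → root; m(1) = 1; m(2) = 0 → root.
m(0) = 0, so (u) divides m(u); m is reducible.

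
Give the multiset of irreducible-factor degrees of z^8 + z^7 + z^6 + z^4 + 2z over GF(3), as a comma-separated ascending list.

Write f(z) = z^8 + z^7 + z^6 + z^4 + 2z.
Roots in GF(3): f(0) = 0 → root; f(1) = 0 → root; f(2) = 0 → root.
Linear factors from roots: (z), (z + 2), (z + 1).
Complete factorization: f(z) = (z)·(z + 1)^2·(z + 2)^2·(z^3 + z^2 + 2).
Factor degrees with multiplicity: 1 + 1 + 1 + 1 + 1 + 3 = 8.

1, 1, 1, 1, 1, 3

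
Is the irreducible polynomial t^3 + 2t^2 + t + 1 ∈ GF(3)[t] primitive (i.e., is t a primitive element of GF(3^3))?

Write f(t) = t^3 + 2t^2 + t + 1.
|GF(3^3)^×| = 3^3 − 1 = 26. Prime factorization: 26 = 2·13.
f is primitive ⇔ t has order 26 in GF(3)[t]/(f), i.e. t^(26/q) ≠ 1 for each prime q | 26.
t^(13) mod f = 2.
t^(2) mod f = t^2.
None equal 1, so t has full order 26; f is primitive.

Yes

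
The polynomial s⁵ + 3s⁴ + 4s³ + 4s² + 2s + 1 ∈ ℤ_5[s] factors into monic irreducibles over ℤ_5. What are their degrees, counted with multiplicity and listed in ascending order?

1, 2, 2

Write f(s) = s⁵ + 3s⁴ + 4s³ + 4s² + 2s + 1.
Roots in ℤ_5: f(0) = 1; f(1) = 0 → root; f(2) = 3; f(3) = 2; f(4) = 1.
Linear factors from roots: (s + 4).
Complete factorization: f(s) = (s + 4)·(s² + s + 1)·(s² + 3s + 4).
Factor degrees with multiplicity: 1 + 2 + 2 = 5.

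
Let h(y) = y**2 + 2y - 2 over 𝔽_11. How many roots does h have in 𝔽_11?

2

Evaluate at each of the 11 elements of 𝔽_11:
h(0) = 9; h(1) = 1; h(2) = 6; h(3) = 2; h(4) = 0 → root; h(5) = 0 → root; h(6) = 2; h(7) = 6; h(8) = 1; h(9) = 9; h(10) = 8.
Roots: {4, 5}.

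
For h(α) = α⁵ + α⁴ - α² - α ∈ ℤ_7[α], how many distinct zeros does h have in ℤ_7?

Evaluate at each of the 7 elements of ℤ_7:
h(0) = 0 → root; h(1) = 0 → root; h(2) = 0 → root; h(3) = 4; h(4) = 0 → root; h(5) = 3; h(6) = 0 → root.
Roots: {0, 1, 2, 4, 6}.

5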